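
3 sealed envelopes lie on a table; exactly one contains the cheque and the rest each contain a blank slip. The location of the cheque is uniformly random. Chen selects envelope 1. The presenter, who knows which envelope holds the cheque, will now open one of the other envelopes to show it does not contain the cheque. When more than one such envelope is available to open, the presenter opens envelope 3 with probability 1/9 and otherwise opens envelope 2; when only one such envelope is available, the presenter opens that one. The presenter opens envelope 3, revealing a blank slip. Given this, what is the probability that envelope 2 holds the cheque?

9/10

Consider each possible location of the cheque in turn.
If it is in envelope 1 (prior 1/3): envelope 3 is available, opened with probability 1/9; weight (1/3)·(1/9) = 1/27.
If it is in envelope 2 (prior 1/3): only envelope 3 is available, probability 1; weight (1/3)·1 = 1/3.
If it is in envelope 3 (prior 1/3): the presenter opened envelope 3, so this case is ruled out; weight (1/3)·0 = 0.
The weights sum to 10/27.
So P(the cheque in envelope 2 | the presenter opened envelope 3) = (1/3) / (10/27) = 9/10.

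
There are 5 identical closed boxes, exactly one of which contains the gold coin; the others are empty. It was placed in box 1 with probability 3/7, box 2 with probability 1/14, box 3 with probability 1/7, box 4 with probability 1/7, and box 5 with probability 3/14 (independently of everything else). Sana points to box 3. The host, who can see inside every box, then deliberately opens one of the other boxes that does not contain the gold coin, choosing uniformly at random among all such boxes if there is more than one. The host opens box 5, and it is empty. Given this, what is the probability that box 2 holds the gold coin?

Apply Bayes' rule, conditioning on where the gold coin actually is.
If it is in box 1 (prior 3/7): the host has 3 equally likely choices, so probability 1/3; weight (3/7)·(1/3) = 1/7.
If it is in box 2 (prior 1/14): the host has 3 equally likely choices, so probability 1/3; weight (1/14)·(1/3) = 1/42.
If it is in box 3 (prior 1/7): the host has 4 equally likely choices, so probability 1/4; weight (1/7)·(1/4) = 1/28.
If it is in box 4 (prior 1/7): the host has 3 equally likely choices, so probability 1/3; weight (1/7)·(1/3) = 1/21.
If it is in box 5 (prior 3/14): the host opened box 5, so this case is ruled out; weight (3/14)·0 = 0.
The weights sum to 1/4.
So P(the gold coin in box 2 | the host opened box 5) = (1/42) / (1/4) = 2/21.

2/21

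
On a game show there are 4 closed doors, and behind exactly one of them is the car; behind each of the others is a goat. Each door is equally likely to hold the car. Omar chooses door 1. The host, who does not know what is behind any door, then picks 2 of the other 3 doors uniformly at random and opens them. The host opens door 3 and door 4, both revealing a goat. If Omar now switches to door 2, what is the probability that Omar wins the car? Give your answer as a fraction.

Because the host chose which doors to open without knowing where the car is, the choice is independent of the prize location. Learning that none of the 2 opened doors holds the car simply rules out those 2 locations and leaves the remaining 2 doors still equally likely by symmetry.
So P(the car behind door 2) = 1/2.

1/2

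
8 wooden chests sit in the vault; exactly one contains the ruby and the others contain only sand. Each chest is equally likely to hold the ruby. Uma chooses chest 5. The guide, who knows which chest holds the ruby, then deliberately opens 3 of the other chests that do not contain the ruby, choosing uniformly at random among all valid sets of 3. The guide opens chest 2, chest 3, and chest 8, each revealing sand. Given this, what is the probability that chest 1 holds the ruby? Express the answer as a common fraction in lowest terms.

7/32

Condition on the true location of the ruby.
If it is in any of chests 1, 4, 6, and 7 (prior 1/8 each): the guide has 20 equally likely choices, so probability 1/20; weight (1/8)·(1/20) = 1/160 each.
If it is in any of chests 2, 3, and 8 (prior 1/8 each): that chest was opened and seen not to hold the prize — ruled out; weight (1/8)·0 = 0 each.
If it is in chest 5 (prior 1/8): the guide has 35 equally likely choices, so probability 1/35; weight (1/8)·(1/35) = 1/280.
The weights sum to 1/35.
So P(the ruby in chest 1 | the guide opened chest 2, chest 3, and chest 8) = (1/160) / (1/35) = 7/32.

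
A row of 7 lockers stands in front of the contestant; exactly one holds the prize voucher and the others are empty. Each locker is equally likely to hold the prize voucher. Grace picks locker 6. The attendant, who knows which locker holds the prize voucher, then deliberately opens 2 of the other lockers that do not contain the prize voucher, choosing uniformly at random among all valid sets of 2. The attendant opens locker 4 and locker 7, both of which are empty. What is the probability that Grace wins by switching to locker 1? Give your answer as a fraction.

3/14

Apply Bayes' rule, conditioning on where the prize voucher actually is.
If it is in any of lockers 1, 2, 3, and 5 (prior 1/7 each): the attendant has 10 equally likely choices, so probability 1/10; weight (1/7)·(1/10) = 1/70 each.
If it is in either of lockers 4 and 7 (prior 1/7 each): that locker was opened and seen not to hold the prize — ruled out; weight (1/7)·0 = 0 each.
If it is in locker 6 (prior 1/7): the attendant has 15 equally likely choices, so probability 1/15; weight (1/7)·(1/15) = 1/105.
The weights sum to 1/15.
So P(the prize voucher in locker 1 | the attendant opened locker 4 and locker 7) = (1/70) / (1/15) = 3/14.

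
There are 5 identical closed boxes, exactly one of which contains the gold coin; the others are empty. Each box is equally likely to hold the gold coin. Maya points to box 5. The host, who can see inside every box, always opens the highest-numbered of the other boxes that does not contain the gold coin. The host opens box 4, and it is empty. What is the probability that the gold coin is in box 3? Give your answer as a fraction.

Consider each possible location of the gold coin in turn.
If it is in any of boxes 1, 2, 3, and 5 (prior 1/5 each): box 4 is the highest-numbered option available, probability 1; weight (1/5)·1 = 1/5 each.
If it is in box 4 (prior 1/5): the host opened box 4, so this case is ruled out; weight (1/5)·0 = 0.
The weights sum to 4/5.
So P(the gold coin in box 3 | the host opened box 4) = (1/5) / (4/5) = 1/4.

1/4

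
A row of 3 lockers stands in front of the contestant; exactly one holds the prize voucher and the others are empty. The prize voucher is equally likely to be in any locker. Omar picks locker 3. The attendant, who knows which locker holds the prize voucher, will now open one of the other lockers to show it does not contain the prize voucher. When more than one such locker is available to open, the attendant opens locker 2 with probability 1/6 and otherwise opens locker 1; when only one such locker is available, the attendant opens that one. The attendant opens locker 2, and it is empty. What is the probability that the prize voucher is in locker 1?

6/7

Apply Bayes' rule, conditioning on where the prize voucher actually is.
If it is in locker 1 (prior 1/3): only locker 2 is available, probability 1; weight (1/3)·1 = 1/3.
If it is in locker 2 (prior 1/3): the attendant opened locker 2, so this case is ruled out; weight (1/3)·0 = 0.
If it is in locker 3 (prior 1/3): locker 2 is available, opened with probability 1/6; weight (1/3)·(1/6) = 1/18.
The weights sum to 7/18.
So P(the prize voucher in locker 1 | the attendant opened locker 2) = (1/3) / (7/18) = 6/7.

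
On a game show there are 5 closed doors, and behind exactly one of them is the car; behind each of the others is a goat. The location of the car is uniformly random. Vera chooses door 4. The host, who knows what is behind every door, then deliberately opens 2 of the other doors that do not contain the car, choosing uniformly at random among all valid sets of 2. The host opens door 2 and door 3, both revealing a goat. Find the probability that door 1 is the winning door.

Apply Bayes' rule, conditioning on where the car actually is.
If it is behind either of doors 1 and 5 (prior 1/5 each): the host has 3 equally likely choices, so probability 1/3; weight (1/5)·(1/3) = 1/15 each.
If it is behind either of doors 2 and 3 (prior 1/5 each): that door was opened and seen not to hold the prize — ruled out; weight (1/5)·0 = 0 each.
If it is behind door 4 (prior 1/5): the host has 6 equally likely choices, so probability 1/6; weight (1/5)·(1/6) = 1/30.
The weights sum to 1/6.
So P(the car behind door 1 | the host opened door 2 and door 3) = (1/15) / (1/6) = 2/5.

2/5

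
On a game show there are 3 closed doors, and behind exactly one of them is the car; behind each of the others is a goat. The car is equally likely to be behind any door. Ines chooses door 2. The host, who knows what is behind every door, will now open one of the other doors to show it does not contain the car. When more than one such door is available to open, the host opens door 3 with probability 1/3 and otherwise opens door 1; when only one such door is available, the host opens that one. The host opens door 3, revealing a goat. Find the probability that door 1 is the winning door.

3/4

Consider each possible location of the car in turn.
If it is behind door 1 (prior 1/3): only door 3 is available, probability 1; weight (1/3)·1 = 1/3.
If it is behind door 2 (prior 1/3): door 3 is available, opened with probability 1/3; weight (1/3)·(1/3) = 1/9.
If it is behind door 3 (prior 1/3): the host opened door 3, so this case is ruled out; weight (1/3)·0 = 0.
The weights sum to 4/9.
So P(the car behind door 1 | the host opened door 3) = (1/3) / (4/9) = 3/4.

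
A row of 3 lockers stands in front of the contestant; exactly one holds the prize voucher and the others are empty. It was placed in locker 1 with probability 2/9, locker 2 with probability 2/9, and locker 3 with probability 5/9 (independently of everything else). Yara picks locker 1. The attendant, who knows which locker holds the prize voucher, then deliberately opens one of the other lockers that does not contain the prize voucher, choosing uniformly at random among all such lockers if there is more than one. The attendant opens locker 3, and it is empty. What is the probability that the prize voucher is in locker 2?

2/3

Consider each possible location of the prize voucher in turn.
If it is in locker 1 (prior 2/9): the attendant has 2 equally likely choices, so probability 1/2; weight (2/9)·(1/2) = 1/9.
If it is in locker 2 (prior 2/9): the attendant has no choice, probability 1; weight (2/9)·1 = 2/9.
If it is in locker 3 (prior 5/9): the attendant opened locker 3, so this case is ruled out; weight (5/9)·0 = 0.
The weights sum to 1/3.
So P(the prize voucher in locker 2 | the attendant opened locker 3) = (2/9) / (1/3) = 2/3.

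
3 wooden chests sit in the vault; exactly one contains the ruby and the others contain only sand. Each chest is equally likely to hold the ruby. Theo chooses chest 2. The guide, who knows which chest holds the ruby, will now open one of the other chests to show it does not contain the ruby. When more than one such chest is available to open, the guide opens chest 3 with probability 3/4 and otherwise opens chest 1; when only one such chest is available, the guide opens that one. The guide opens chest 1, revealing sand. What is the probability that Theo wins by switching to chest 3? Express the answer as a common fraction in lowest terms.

4/5

Condition on the true location of the ruby.
If it is in chest 1 (prior 1/3): the guide opened chest 1, so this case is ruled out; weight (1/3)·0 = 0.
If it is in chest 2 (prior 1/3): chest 3 is available but not opened, probability 1/4; weight (1/3)·(1/4) = 1/12.
If it is in chest 3 (prior 1/3): only chest 1 is available, probability 1; weight (1/3)·1 = 1/3.
The weights sum to 5/12.
So P(the ruby in chest 3 | the guide opened chest 1) = (1/3) / (5/12) = 4/5.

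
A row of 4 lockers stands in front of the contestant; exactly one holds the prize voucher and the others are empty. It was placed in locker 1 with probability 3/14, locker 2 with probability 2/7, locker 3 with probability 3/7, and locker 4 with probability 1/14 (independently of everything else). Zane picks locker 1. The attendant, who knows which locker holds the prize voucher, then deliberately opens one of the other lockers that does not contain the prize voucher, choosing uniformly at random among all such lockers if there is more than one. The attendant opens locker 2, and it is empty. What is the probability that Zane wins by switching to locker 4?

Condition on the true location of the prize voucher.
If it is in locker 1 (prior 3/14): the attendant has 3 equally likely choices, so probability 1/3; weight (3/14)·(1/3) = 1/14.
If it is in locker 2 (prior 2/7): the attendant opened locker 2, so this case is ruled out; weight (2/7)·0 = 0.
If it is in locker 3 (prior 3/7): the attendant has 2 equally likely choices, so probability 1/2; weight (3/7)·(1/2) = 3/14.
If it is in locker 4 (prior 1/14): the attendant has 2 equally likely choices, so probability 1/2; weight (1/14)·(1/2) = 1/28.
The weights sum to 9/28.
So P(the prize voucher in locker 4 | the attendant opened locker 2) = (1/28) / (9/28) = 1/9.

1/9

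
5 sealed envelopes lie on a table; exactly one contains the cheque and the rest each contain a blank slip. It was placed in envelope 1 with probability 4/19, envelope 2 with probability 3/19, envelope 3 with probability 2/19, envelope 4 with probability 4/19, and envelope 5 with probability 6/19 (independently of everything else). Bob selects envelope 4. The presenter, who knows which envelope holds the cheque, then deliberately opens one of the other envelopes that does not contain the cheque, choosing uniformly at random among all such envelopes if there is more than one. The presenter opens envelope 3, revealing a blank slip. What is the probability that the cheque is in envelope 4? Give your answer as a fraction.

3/16

Condition on the true location of the cheque.
If it is in envelope 1 (prior 4/19): the presenter has 3 equally likely choices, so probability 1/3; weight (4/19)·(1/3) = 4/57.
If it is in envelope 2 (prior 3/19): the presenter has 3 equally likely choices, so probability 1/3; weight (3/19)·(1/3) = 1/19.
If it is in envelope 3 (prior 2/19): the presenter opened envelope 3, so this case is ruled out; weight (2/19)·0 = 0.
If it is in envelope 4 (prior 4/19): the presenter has 4 equally likely choices, so probability 1/4; weight (4/19)·(1/4) = 1/19.
If it is in envelope 5 (prior 6/19): the presenter has 3 equally likely choices, so probability 1/3; weight (6/19)·(1/3) = 2/19.
The weights sum to 16/57.
So P(the cheque in envelope 4 | the presenter opened envelope 3) = (1/19) / (16/57) = 3/16.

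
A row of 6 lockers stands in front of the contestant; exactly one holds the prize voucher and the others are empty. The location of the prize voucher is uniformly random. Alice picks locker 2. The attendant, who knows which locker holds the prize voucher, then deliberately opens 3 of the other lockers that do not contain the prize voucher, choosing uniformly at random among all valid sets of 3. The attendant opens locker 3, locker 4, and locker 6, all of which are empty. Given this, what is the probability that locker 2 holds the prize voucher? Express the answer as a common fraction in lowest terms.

1/6

Condition on the true location of the prize voucher.
If it is in either of lockers 1 and 5 (prior 1/6 each): the attendant has 4 equally likely choices, so probability 1/4; weight (1/6)·(1/4) = 1/24 each.
If it is in locker 2 (prior 1/6): the attendant has 10 equally likely choices, so probability 1/10; weight (1/6)·(1/10) = 1/60.
If it is in any of lockers 3, 4, and 6 (prior 1/6 each): that locker was opened and seen not to hold the prize — ruled out; weight (1/6)·0 = 0 each.
The weights sum to 1/10.
So P(the prize voucher in locker 2 | the attendant opened locker 3, locker 4, and locker 6) = (1/60) / (1/10) = 1/6.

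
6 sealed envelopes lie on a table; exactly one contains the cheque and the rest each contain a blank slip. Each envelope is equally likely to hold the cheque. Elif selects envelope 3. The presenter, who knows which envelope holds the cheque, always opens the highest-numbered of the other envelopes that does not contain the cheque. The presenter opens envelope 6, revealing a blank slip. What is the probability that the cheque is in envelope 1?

Apply Bayes' rule, conditioning on where the cheque actually is.
If it is in any of envelopes 1, 2, 3, 4, and 5 (prior 1/6 each): envelope 6 is the highest-numbered option available, probability 1; weight (1/6)·1 = 1/6 each.
If it is in envelope 6 (prior 1/6): the presenter opened envelope 6, so this case is ruled out; weight (1/6)·0 = 0.
The weights sum to 5/6.
So P(the cheque in envelope 1 | the presenter opened envelope 6) = (1/6) / (5/6) = 1/5.

1/5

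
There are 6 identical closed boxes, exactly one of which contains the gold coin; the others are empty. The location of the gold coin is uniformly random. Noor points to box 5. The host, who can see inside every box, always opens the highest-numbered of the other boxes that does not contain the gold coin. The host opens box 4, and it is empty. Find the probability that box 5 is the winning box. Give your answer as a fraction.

Consider each possible location of the gold coin in turn.
If it is in any of boxes 1, 2, 3, and 5 (prior 1/6 each): the host would have opened box 6 instead, probability 0; weight (1/6)·0 = 0 each.
If it is in box 4 (prior 1/6): the host opened box 4, so this case is ruled out; weight (1/6)·0 = 0.
If it is in box 6 (prior 1/6): box 4 is the highest-numbered option available, probability 1; weight (1/6)·1 = 1/6.
The weights sum to 1/6.
So P(the gold coin in box 5 | the host opened box 4) = 0 / (1/6) = 0.

0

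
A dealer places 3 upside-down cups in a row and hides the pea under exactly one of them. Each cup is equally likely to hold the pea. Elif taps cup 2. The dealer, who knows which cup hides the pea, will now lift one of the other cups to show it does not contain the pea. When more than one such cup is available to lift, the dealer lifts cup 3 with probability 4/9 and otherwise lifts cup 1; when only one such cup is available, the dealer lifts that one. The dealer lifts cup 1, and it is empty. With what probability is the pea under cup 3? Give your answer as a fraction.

9/14

Consider each possible location of the pea in turn.
If it is under cup 1 (prior 1/3): the dealer opened cup 1, so this case is ruled out; weight (1/3)·0 = 0.
If it is under cup 2 (prior 1/3): cup 3 is available but not opened, probability 5/9; weight (1/3)·(5/9) = 5/27.
If it is under cup 3 (prior 1/3): only cup 1 is available, probability 1; weight (1/3)·1 = 1/3.
The weights sum to 14/27.
So P(the pea under cup 3 | the dealer opened cup 1) = (1/3) / (14/27) = 9/14.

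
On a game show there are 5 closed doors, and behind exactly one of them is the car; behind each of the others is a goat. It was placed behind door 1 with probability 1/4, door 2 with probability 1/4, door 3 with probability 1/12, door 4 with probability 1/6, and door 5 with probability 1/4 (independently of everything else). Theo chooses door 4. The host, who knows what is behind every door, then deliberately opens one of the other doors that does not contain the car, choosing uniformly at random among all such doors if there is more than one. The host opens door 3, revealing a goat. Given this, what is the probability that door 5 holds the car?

Condition on the true location of the car.
If it is behind any of doors 1, 2, and 5 (prior 1/4 each): the host has 3 equally likely choices, so probability 1/3; weight (1/4)·(1/3) = 1/12 each.
If it is behind door 3 (prior 1/12): the host opened door 3, so this case is ruled out; weight (1/12)·0 = 0.
If it is behind door 4 (prior 1/6): the host has 4 equally likely choices, so probability 1/4; weight (1/6)·(1/4) = 1/24.
The weights sum to 7/24.
So P(the car behind door 5 | the host opened door 3) = (1/12) / (7/24) = 2/7.

2/7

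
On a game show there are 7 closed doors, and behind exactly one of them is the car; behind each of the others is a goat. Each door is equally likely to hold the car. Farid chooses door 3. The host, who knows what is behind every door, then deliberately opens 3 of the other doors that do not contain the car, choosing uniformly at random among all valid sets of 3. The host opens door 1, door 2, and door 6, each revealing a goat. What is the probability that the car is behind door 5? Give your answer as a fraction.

Apply Bayes' rule, conditioning on where the car actually is.
If it is behind any of doors 1, 2, and 6 (prior 1/7 each): that door was opened and seen not to hold the prize — ruled out; weight (1/7)·0 = 0 each.
If it is behind door 3 (prior 1/7): the host has 20 equally likely choices, so probability 1/20; weight (1/7)·(1/20) = 1/140.
If it is behind any of doors 4, 5, and 7 (prior 1/7 each): the host has 10 equally likely choices, so probability 1/10; weight (1/7)·(1/10) = 1/70 each.
The weights sum to 1/20.
So P(the car behind door 5 | the host opened door 1, door 2, and door 6) = (1/70) / (1/20) = 2/7.

2/7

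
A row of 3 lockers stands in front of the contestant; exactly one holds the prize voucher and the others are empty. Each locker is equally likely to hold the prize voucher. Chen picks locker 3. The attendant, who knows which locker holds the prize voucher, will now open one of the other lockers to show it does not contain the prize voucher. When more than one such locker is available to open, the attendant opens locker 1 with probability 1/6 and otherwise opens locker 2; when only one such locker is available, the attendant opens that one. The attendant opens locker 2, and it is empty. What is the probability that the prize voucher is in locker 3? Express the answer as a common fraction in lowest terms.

Condition on the true location of the prize voucher.
If it is in locker 1 (prior 1/3): only locker 2 is available, probability 1; weight (1/3)·1 = 1/3.
If it is in locker 2 (prior 1/3): the attendant opened locker 2, so this case is ruled out; weight (1/3)·0 = 0.
If it is in locker 3 (prior 1/3): locker 1 is available but not opened, probability 5/6; weight (1/3)·(5/6) = 5/18.
The weights sum to 11/18.
So P(the prize voucher in locker 3 | the attendant opened locker 2) = (5/18) / (11/18) = 5/11.

5/11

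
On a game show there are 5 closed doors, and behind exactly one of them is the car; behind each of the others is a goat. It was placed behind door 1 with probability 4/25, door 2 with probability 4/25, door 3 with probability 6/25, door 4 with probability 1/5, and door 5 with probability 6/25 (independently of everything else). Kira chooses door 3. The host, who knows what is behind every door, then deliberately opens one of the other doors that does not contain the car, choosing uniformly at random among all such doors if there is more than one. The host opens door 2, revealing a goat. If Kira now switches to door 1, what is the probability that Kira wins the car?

Apply Bayes' rule, conditioning on where the car actually is.
If it is behind door 1 (prior 4/25): the host has 3 equally likely choices, so probability 1/3; weight (4/25)·(1/3) = 4/75.
If it is behind door 2 (prior 4/25): the host opened door 2, so this case is ruled out; weight (4/25)·0 = 0.
If it is behind door 3 (prior 6/25): the host has 4 equally likely choices, so probability 1/4; weight (6/25)·(1/4) = 3/50.
If it is behind door 4 (prior 1/5): the host has 3 equally likely choices, so probability 1/3; weight (1/5)·(1/3) = 1/15.
If it is behind door 5 (prior 6/25): the host has 3 equally likely choices, so probability 1/3; weight (6/25)·(1/3) = 2/25.
The weights sum to 13/50.
So P(the car behind door 1 | the host opened door 2) = (4/75) / (13/50) = 8/39.

8/39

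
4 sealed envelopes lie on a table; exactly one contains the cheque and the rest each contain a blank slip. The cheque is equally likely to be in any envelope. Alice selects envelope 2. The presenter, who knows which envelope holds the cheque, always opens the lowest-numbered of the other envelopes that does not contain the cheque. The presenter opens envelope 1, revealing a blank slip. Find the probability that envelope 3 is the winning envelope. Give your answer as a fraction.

Consider each possible location of the cheque in turn.
If it is in envelope 1 (prior 1/4): the presenter opened envelope 1, so this case is ruled out; weight (1/4)·0 = 0.
If it is in any of envelopes 2, 3, and 4 (prior 1/4 each): envelope 1 is the lowest-numbered option available, probability 1; weight (1/4)·1 = 1/4 each.
The weights sum to 3/4.
So P(the cheque in envelope 3 | the presenter opened envelope 1) = (1/4) / (3/4) = 1/3.

1/3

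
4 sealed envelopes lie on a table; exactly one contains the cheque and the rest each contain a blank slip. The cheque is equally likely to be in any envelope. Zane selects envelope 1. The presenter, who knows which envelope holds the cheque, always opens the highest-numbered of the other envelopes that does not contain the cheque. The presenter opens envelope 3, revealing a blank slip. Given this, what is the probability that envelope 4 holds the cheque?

1

Consider each possible location of the cheque in turn.
If it is in either of envelopes 1 and 2 (prior 1/4 each): the presenter would have opened envelope 4 instead, probability 0; weight (1/4)·0 = 0 each.
If it is in envelope 3 (prior 1/4): the presenter opened envelope 3, so this case is ruled out; weight (1/4)·0 = 0.
If it is in envelope 4 (prior 1/4): envelope 3 is the highest-numbered option available, probability 1; weight (1/4)·1 = 1/4.
The weights sum to 1/4.
So P(the cheque in envelope 4 | the presenter opened envelope 3) = (1/4) / (1/4) = 1.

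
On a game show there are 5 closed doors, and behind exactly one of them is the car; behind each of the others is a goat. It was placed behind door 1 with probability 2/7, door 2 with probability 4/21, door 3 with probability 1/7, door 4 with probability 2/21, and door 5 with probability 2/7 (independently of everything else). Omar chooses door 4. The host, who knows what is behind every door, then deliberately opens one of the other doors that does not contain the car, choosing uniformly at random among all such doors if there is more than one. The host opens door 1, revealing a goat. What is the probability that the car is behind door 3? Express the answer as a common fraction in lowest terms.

6/29

Consider each possible location of the car in turn.
If it is behind door 1 (prior 2/7): the host opened door 1, so this case is ruled out; weight (2/7)·0 = 0.
If it is behind door 2 (prior 4/21): the host has 3 equally likely choices, so probability 1/3; weight (4/21)·(1/3) = 4/63.
If it is behind door 3 (prior 1/7): the host has 3 equally likely choices, so probability 1/3; weight (1/7)·(1/3) = 1/21.
If it is behind door 4 (prior 2/21): the host has 4 equally likely choices, so probability 1/4; weight (2/21)·(1/4) = 1/42.
If it is behind door 5 (prior 2/7): the host has 3 equally likely choices, so probability 1/3; weight (2/7)·(1/3) = 2/21.
The weights sum to 29/126.
So P(the car behind door 3 | the host opened door 1) = (1/21) / (29/126) = 6/29.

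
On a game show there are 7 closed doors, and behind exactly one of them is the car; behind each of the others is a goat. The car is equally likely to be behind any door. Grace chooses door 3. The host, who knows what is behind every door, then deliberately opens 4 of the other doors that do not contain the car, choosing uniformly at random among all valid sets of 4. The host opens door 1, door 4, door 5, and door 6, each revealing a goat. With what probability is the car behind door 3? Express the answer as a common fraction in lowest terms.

1/7

Condition on the true location of the car.
If it is behind any of doors 1, 4, 5, and 6 (prior 1/7 each): that door was opened and seen not to hold the prize — ruled out; weight (1/7)·0 = 0 each.
If it is behind either of doors 2 and 7 (prior 1/7 each): the host has 5 equally likely choices, so probability 1/5; weight (1/7)·(1/5) = 1/35 each.
If it is behind door 3 (prior 1/7): the host has 15 equally likely choices, so probability 1/15; weight (1/7)·(1/15) = 1/105.
The weights sum to 1/15.
So P(the car behind door 3 | the host opened door 1, door 4, door 5, and door 6) = (1/105) / (1/15) = 1/7.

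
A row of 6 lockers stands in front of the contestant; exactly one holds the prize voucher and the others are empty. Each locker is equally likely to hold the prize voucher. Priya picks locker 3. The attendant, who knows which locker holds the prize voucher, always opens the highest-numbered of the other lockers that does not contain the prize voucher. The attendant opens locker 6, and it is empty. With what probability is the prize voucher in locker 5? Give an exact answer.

1/5

Apply Bayes' rule, conditioning on where the prize voucher actually is.
If it is in any of lockers 1, 2, 3, 4, and 5 (prior 1/6 each): locker 6 is the highest-numbered option available, probability 1; weight (1/6)·1 = 1/6 each.
If it is in locker 6 (prior 1/6): the attendant opened locker 6, so this case is ruled out; weight (1/6)·0 = 0.
The weights sum to 5/6.
So P(the prize voucher in locker 5 | the attendant opened locker 6) = (1/6) / (5/6) = 1/5.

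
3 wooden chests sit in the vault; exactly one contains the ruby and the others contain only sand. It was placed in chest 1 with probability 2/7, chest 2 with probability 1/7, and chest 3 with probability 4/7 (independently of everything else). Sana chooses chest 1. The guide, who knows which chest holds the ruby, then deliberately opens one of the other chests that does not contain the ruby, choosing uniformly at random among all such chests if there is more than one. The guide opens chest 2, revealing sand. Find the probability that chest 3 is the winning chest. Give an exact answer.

4/5

Consider each possible location of the ruby in turn.
If it is in chest 1 (prior 2/7): the guide has 2 equally likely choices, so probability 1/2; weight (2/7)·(1/2) = 1/7.
If it is in chest 2 (prior 1/7): the guide opened chest 2, so this case is ruled out; weight (1/7)·0 = 0.
If it is in chest 3 (prior 4/7): the guide has no choice, probability 1; weight (4/7)·1 = 4/7.
The weights sum to 5/7.
So P(the ruby in chest 3 | the guide opened chest 2) = (4/7) / (5/7) = 4/5.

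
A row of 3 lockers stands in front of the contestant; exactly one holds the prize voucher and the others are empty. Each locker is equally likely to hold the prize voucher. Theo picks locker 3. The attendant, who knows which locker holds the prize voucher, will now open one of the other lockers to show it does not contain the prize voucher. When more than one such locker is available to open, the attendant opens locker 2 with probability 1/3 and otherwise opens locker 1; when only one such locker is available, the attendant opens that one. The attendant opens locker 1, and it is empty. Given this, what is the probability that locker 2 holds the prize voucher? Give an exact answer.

3/5

Consider each possible location of the prize voucher in turn.
If it is in locker 1 (prior 1/3): the attendant opened locker 1, so this case is ruled out; weight (1/3)·0 = 0.
If it is in locker 2 (prior 1/3): only locker 1 is available, probability 1; weight (1/3)·1 = 1/3.
If it is in locker 3 (prior 1/3): locker 2 is available but not opened, probability 2/3; weight (1/3)·(2/3) = 2/9.
The weights sum to 5/9.
So P(the prize voucher in locker 2 | the attendant opened locker 1) = (1/3) / (5/9) = 3/5.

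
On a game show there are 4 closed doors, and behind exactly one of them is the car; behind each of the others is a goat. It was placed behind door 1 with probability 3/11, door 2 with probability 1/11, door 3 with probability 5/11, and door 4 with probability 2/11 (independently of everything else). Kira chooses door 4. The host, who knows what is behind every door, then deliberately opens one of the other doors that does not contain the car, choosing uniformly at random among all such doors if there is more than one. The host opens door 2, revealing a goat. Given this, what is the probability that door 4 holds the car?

1/7

Condition on the true location of the car.
If it is behind door 1 (prior 3/11): the host has 2 equally likely choices, so probability 1/2; weight (3/11)·(1/2) = 3/22.
If it is behind door 2 (prior 1/11): the host opened door 2, so this case is ruled out; weight (1/11)·0 = 0.
If it is behind door 3 (prior 5/11): the host has 2 equally likely choices, so probability 1/2; weight (5/11)·(1/2) = 5/22.
If it is behind door 4 (prior 2/11): the host has 3 equally likely choices, so probability 1/3; weight (2/11)·(1/3) = 2/33.
The weights sum to 14/33.
So P(the car behind door 4 | the host opened door 2) = (2/33) / (14/33) = 1/7.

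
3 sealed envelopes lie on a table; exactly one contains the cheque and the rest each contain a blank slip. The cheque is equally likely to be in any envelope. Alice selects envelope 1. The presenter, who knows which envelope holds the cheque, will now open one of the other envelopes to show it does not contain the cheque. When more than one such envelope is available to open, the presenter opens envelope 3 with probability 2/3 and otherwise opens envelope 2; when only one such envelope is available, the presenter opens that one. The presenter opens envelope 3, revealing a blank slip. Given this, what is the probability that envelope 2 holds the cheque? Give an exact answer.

3/5

Apply Bayes' rule, conditioning on where the cheque actually is.
If it is in envelope 1 (prior 1/3): envelope 3 is available, opened with probability 2/3; weight (1/3)·(2/3) = 2/9.
If it is in envelope 2 (prior 1/3): only envelope 3 is available, probability 1; weight (1/3)·1 = 1/3.
If it is in envelope 3 (prior 1/3): the presenter opened envelope 3, so this case is ruled out; weight (1/3)·0 = 0.
The weights sum to 5/9.
So P(the cheque in envelope 2 | the presenter opened envelope 3) = (1/3) / (5/9) = 3/5.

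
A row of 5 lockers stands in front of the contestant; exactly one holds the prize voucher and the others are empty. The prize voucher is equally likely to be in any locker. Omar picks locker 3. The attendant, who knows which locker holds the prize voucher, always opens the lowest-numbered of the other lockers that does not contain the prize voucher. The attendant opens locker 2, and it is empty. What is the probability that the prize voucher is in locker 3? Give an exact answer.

0

Consider each possible location of the prize voucher in turn.
If it is in locker 1 (prior 1/5): locker 2 is the lowest-numbered option available, probability 1; weight (1/5)·1 = 1/5.
If it is in locker 2 (prior 1/5): the attendant opened locker 2, so this case is ruled out; weight (1/5)·0 = 0.
If it is in any of lockers 3, 4, and 5 (prior 1/5 each): the attendant would have opened locker 1 instead, probability 0; weight (1/5)·0 = 0 each.
The weights sum to 1/5.
So P(the prize voucher in locker 3 | the attendant opened locker 2) = 0 / (1/5) = 0.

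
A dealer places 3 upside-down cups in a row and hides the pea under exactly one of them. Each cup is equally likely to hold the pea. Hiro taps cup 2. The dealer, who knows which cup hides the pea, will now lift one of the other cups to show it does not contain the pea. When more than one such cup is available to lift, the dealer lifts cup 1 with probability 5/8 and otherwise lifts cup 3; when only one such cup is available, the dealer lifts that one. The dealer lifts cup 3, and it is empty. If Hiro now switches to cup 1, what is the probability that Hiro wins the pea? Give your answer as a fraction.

Condition on the true location of the pea.
If it is under cup 1 (prior 1/3): only cup 3 is available, probability 1; weight (1/3)·1 = 1/3.
If it is under cup 2 (prior 1/3): cup 1 is available but not opened, probability 3/8; weight (1/3)·(3/8) = 1/8.
If it is under cup 3 (prior 1/3): the dealer opened cup 3, so this case is ruled out; weight (1/3)·0 = 0.
The weights sum to 11/24.
So P(the pea under cup 1 | the dealer opened cup 3) = (1/3) / (11/24) = 8/11.

8/11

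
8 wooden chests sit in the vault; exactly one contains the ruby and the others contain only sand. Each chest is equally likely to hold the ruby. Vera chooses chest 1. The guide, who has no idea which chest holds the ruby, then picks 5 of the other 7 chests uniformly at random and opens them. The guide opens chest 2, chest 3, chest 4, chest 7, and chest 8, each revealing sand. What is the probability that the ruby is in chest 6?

Condition on the true location of the ruby.
If it is in any of chests 1, 5, and 6 (prior 1/8 each): the guide picks exactly this set with probability 1/21 regardless, and none is the prize; weight (1/8)·(1/21) = 1/168 each.
If it is in any of chests 2, 3, 4, 7, and 8 (prior 1/8 each): that chest was opened and seen not to hold the prize — ruled out; weight (1/8)·0 = 0 each.
The weights sum to 1/56.
So P(the ruby in chest 6 | the guide opened chest 2, chest 3, chest 4, chest 7, and chest 8) = (1/168) / (1/56) = 1/3.

1/3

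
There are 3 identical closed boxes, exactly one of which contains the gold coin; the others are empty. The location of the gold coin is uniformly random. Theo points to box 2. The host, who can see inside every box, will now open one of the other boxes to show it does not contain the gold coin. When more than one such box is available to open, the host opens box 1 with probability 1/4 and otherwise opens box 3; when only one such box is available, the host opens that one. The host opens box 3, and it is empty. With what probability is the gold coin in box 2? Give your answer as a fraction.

3/7

Condition on the true location of the gold coin.
If it is in box 1 (prior 1/3): only box 3 is available, probability 1; weight (1/3)·1 = 1/3.
If it is in box 2 (prior 1/3): box 1 is available but not opened, probability 3/4; weight (1/3)·(3/4) = 1/4.
If it is in box 3 (prior 1/3): the host opened box 3, so this case is ruled out; weight (1/3)·0 = 0.
The weights sum to 7/12.
So P(the gold coin in box 2 | the host opened box 3) = (1/4) / (7/12) = 3/7.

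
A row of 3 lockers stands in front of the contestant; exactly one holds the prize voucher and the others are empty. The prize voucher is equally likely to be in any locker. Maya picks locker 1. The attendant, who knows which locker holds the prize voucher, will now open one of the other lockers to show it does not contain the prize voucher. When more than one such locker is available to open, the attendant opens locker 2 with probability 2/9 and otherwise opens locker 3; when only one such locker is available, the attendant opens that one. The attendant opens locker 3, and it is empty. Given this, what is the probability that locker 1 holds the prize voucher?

Apply Bayes' rule, conditioning on where the prize voucher actually is.
If it is in locker 1 (prior 1/3): locker 2 is available but not opened, probability 7/9; weight (1/3)·(7/9) = 7/27.
If it is in locker 2 (prior 1/3): only locker 3 is available, probability 1; weight (1/3)·1 = 1/3.
If it is in locker 3 (prior 1/3): the attendant opened locker 3, so this case is ruled out; weight (1/3)·0 = 0.
The weights sum to 16/27.
So P(the prize voucher in locker 1 | the attendant opened locker 3) = (7/27) / (16/27) = 7/16.

7/16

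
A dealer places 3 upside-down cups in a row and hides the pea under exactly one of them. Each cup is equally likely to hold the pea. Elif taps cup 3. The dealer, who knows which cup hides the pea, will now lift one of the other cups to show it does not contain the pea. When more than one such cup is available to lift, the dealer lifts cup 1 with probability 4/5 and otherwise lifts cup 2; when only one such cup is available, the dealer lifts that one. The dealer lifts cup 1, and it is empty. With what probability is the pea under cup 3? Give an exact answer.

4/9

Consider each possible location of the pea in turn.
If it is under cup 1 (prior 1/3): the dealer opened cup 1, so this case is ruled out; weight (1/3)·0 = 0.
If it is under cup 2 (prior 1/3): only cup 1 is available, probability 1; weight (1/3)·1 = 1/3.
If it is under cup 3 (prior 1/3): cup 1 is available, opened with probability 4/5; weight (1/3)·(4/5) = 4/15.
The weights sum to 3/5.
So P(the pea under cup 3 | the dealer opened cup 1) = (4/15) / (3/5) = 4/9.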